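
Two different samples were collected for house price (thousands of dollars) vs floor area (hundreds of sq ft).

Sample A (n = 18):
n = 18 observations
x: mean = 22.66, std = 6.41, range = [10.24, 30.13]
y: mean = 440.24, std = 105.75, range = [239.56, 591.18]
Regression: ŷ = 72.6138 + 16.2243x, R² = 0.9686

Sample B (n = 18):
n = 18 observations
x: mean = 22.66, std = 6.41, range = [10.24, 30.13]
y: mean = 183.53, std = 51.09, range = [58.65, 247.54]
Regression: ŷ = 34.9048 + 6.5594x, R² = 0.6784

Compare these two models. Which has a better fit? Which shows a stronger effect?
Model A has the better fit (R² = 0.9686 vs 0.6784). Model A shows the stronger effect (|β₁| = 16.2243 vs 6.5594).

Model Comparison:

Goodness of fit (R²):
- Model A: R² = 0.9686 → 96.86% of variance in house price explained
- Model B: R² = 0.6784 → 67.84% of variance in house price explained
- 0.9686 > 0.6784 → Model A has the better fit

Strength of effect — compare |β₁|:
- Model A: β₁ = 16.2243 → predicted house price rises 16.2243 thousand dollars per additional hundred sq ft of floor area
- Model B: β₁ = 6.5594 → predicted house price rises 6.5594 thousand dollars per additional hundred sq ft of floor area
- |16.2243| > |6.5594| → Model A shows the stronger marginal effect

Note: The two samples could reflect different populations, time periods, or measurement quality.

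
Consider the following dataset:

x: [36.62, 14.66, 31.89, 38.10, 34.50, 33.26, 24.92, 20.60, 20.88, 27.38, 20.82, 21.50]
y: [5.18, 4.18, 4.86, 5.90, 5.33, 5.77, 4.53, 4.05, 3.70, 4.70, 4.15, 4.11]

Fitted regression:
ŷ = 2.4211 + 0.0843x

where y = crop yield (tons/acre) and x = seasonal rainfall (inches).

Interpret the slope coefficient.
An increase of one inch in rainfall is associated with a 0.0843 tons/acre increase in predicted crop yield.

β₁ = 0.0843 is the change in predicted crop yield (tons/acre) per additional inch of rainfall.

Interpretation:
- Rainfall up by 1 inch → predicted crop yield increases by 0.0843 tons/acre
- This is a linear approximation: the same per-unit change is assumed across the whole observed x range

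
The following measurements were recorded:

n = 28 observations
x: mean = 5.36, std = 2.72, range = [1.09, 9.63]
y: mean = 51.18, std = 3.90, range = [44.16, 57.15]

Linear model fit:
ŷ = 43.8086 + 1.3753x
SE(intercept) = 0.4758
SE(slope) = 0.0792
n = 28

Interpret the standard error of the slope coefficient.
The slope 1.3753 is pinned down to within about ±0.0792 (one SE) by these data — relative uncertainty 5.8%, i.e. precise.

What SE measures:
- The standard error quantifies the sampling variability of the coefficient estimate
- It is the estimated standard deviation of β̂₁ across hypothetical repeated samples of the same size
- Smaller SE → more precise estimate

Relative precision:
- SE / |β̂₁| = 0.0792 / 1.3753 = 5.8%
- Rule of thumb (under 20%: precise; 20% to under 50%: moderately precise; 50% or more: imprecise) → precise

Rough 95% range (±2 SE): 1.3753 ± 0.1584 → (1.2169, 1.5337).

What drives SE(β̂₁): more residual scatter → larger SE; larger n (here n = 28) → smaller SE.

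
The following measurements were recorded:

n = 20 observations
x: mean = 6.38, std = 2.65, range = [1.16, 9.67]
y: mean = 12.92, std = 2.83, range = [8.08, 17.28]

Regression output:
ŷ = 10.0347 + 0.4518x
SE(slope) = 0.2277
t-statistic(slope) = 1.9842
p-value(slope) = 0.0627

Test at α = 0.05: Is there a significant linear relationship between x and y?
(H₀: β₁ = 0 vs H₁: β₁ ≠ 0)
Fail to reject H₀: p-value = 0.0627 ≥ α = 0.05. The linear relationship is not significant at the 5% level.

Hypothesis test for the slope coefficient:

H₀: β₁ = 0 (no linear relationship)
H₁: β₁ ≠ 0 (linear relationship exists)

Test statistic: t = β̂₁ / SE(β̂₁) = 0.4518 / 0.2277 = 1.9842

The p-value (0.0627) is the probability, under H₀, of a t-statistic at least as extreme as |t| = 1.9842 (two-sided, df = n − 2 = 18).

Decision rule: reject H₀ if p-value < α.
p-value = 0.0627 ≥ α = 0.05 → fail to reject H₀.

Conclusion: the linear association between x and y is not significant at the 5% level.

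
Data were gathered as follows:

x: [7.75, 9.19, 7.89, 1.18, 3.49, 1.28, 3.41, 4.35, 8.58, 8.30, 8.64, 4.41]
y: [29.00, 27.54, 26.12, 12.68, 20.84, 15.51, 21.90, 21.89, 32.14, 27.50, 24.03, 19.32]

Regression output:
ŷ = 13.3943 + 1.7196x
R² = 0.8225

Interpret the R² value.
R² = 0.8225 means 82.25% of the variation in y is explained by the linear relationship with x. This indicates a strong fit.

R² = 1 − SS_res/SS_tot compares the residual scatter to the total scatter of y about its mean.

Here R² = 0.8225:
- Explained: 82.25% of the variation in y
- Unexplained (residual): 100% − 82.25% = 17.75%
- Rule of thumb (below 0.3 weak; 0.3 to below 0.7 moderate; 0.7 and above strong) → strong

Equivalently, for simple linear regression R² = r², so |r| = √0.8225 ≈ 0.9069.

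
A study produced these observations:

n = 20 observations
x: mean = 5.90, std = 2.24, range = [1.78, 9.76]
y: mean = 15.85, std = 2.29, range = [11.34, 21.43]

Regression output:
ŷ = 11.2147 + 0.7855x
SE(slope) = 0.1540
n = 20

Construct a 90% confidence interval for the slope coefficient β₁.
The 90% CI for β₁ is (0.5184, 1.0526)

Confidence interval for the slope:

The 90% CI for β₁ is: β̂₁ ± t*(α/2, n-2) × SE(β̂₁)

Step 1: Find critical t-value
- Confidence level = 0.9
- Degrees of freedom = n - 2 = 20 - 2 = 18
- t*(α/2, 18) = 1.7341

Step 2: Calculate margin of error
Margin = 1.7341 × 0.1540 = 0.2671

Step 3: Construct interval
CI = 0.7855 ± 0.2671
CI = (0.5184, 1.0526)

Interpretation: each one-unit increase in x is associated with a change in mean y of between 0.5184 and 1.0526, with 90% confidence.
Both endpoints are positive, so the data support a genuinely positive slope at this confidence level.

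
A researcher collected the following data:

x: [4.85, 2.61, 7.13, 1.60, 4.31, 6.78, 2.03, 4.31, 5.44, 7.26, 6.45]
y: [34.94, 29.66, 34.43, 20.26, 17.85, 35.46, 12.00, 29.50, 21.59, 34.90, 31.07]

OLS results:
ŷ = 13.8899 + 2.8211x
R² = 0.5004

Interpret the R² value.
R² = 0.5004 means 50.04% of the variation in y is explained by the linear relationship with x. This indicates a moderate fit.

R² (coefficient of determination) measures the proportion of variance in y explained by the regression model.

Here R² = 0.5004:
- Explained: 50.04% of the variation in y
- Unexplained (residual): 100% − 50.04% = 49.96%
- Rule of thumb (below 0.3 weak; 0.3 to below 0.7 moderate; 0.7 and above strong) → moderate

Note: R² never decreases when predictors are added, so it should not be used alone to compare models of different size.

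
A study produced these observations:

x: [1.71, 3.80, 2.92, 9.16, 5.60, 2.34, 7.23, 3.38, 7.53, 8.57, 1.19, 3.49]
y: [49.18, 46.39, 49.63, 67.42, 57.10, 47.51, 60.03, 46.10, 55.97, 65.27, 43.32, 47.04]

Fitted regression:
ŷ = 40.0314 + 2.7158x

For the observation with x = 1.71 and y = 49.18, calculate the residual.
Residual = 4.5046

The residual is the difference between the actual value and the predicted value:

Residual = y - ŷ

Step 1: Calculate predicted value
ŷ = 40.0314 + 2.7158 × 1.71
ŷ = 44.6754

Step 2: Calculate residual
Residual = 49.18 - 44.6754
Residual = 4.5046

Sign check: y > ŷ, so the point is above the line and the fit underestimates here.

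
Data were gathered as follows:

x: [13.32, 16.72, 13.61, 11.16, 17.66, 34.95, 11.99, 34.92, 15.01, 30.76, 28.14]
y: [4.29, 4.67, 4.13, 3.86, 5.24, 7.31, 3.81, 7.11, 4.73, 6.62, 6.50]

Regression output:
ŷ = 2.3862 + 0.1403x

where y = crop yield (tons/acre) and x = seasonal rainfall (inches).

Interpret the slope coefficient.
An increase of one inch in rainfall is associated with a 0.1403 tons/acre increase in predicted crop yield.

The slope β₁ = 0.1403 gives the rate at which the fitted crop yield changes with rainfall.

Interpretation:
- Rainfall up by 1 inch → predicted crop yield increases by 0.1403 tons/acre
- This is a linear approximation: the same per-unit change is assumed across the whole observed x range
- The sign (+) gives the direction; the magnitude 0.1403 gives the size of the effect per inch

The intercept β₀ = 2.3862 is the predicted crop yield when rainfall = 0; since the smallest observed x is 11.16, this is an extrapolation and mainly anchors the line.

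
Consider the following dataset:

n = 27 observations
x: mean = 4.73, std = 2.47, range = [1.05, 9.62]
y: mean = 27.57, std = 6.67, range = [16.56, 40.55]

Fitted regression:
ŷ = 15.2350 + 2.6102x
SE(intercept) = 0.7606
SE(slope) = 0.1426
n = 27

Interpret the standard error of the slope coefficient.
SE(β̂₁) = 0.1426 is the estimated standard deviation of the slope estimate across repeated samples; relative to β̂₁ = 2.6102 that is 5.5%, a precise estimate.

What SE measures:
- The standard error quantifies the sampling variability of the coefficient estimate
- It is the estimated standard deviation of β̂₁ across hypothetical repeated samples of the same size
- Smaller SE → more precise estimate

Relative precision:
- SE / |β̂₁| = 0.1426 / 2.6102 = 5.5%
- Rule of thumb (under 20%: precise; 20% to under 50%: moderately precise; 50% or more: imprecise) → precise

Rough 95% range (±2 SE): 2.6102 ± 0.2852 → (2.3250, 2.8954).

What drives SE(β̂₁): larger n (here n = 27) → smaller SE.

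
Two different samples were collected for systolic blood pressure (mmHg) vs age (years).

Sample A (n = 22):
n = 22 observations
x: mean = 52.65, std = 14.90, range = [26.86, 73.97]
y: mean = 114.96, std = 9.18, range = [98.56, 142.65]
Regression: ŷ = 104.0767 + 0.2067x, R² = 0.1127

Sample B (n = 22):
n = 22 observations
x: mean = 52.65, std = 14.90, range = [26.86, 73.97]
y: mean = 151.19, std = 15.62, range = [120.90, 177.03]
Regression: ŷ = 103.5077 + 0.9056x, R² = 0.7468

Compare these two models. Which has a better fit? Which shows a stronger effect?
Model B has the better fit (R² = 0.7468 vs 0.1127). Model B shows the stronger effect (|β₁| = 0.9056 vs 0.2067).

Model Comparison:

Which explains more variance? (R²)
- Model A: R² = 0.1127 → 11.27% of variance in blood pressure explained
- Model B: R² = 0.7468 → 74.68% of variance in blood pressure explained
- 0.7468 > 0.1127 → Model B has the better fit

Which has the larger per-year effect? (|β₁|)
- Model A: β₁ = 0.2067 → predicted blood pressure rises 0.2067 mmHg per additional year of age
- Model B: β₁ = 0.9056 → predicted blood pressure rises 0.9056 mmHg per additional year of age
- |0.2067| < |0.9056| → Model B shows the stronger marginal effect

Notes:
- R² measures how tightly points cluster around the line; β₁ measures how steep the line is — they answer different questions.
- A better fit (higher R²) doesn't necessarily mean a more important relationship.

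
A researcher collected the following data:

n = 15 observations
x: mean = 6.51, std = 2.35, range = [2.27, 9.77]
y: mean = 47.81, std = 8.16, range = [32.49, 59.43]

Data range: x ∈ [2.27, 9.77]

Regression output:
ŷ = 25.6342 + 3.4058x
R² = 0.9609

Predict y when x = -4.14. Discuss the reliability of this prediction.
The equation gives ŷ = 11.5342; however x = -4.14 is 6.41 units below the observed range, so this extrapolated value should not be trusted.

Prediction calculation:
ŷ = 25.6342 + 3.4058 × (-4.14)
ŷ = 11.5342

Reliability:
- Data range: x ∈ [2.27, 9.77]
- Prediction point: x = -4.14 is 6.41 units below the observed range → this is EXTRAPOLATION, not interpolation

Why that matters here:
- Real relationships often flatten, saturate, or turn nonlinear at extremes
- The linear relationship may not hold outside the observed range
- R² describes fit only over the sampled x values; it says nothing about behaviour beyond them

The R² = 0.9609 only validates the fit within [2.27, 9.77]; treat ŷ = 11.5342 with caution.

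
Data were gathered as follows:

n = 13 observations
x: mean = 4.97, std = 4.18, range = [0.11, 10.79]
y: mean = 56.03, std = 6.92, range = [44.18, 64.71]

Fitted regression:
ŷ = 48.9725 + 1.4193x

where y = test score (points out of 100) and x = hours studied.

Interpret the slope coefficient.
On average, test score is about 1.4193 points higher for every extra hour of study time.

β₁ = 1.4193 is the change in predicted test score (points) per additional hour of study time.

Interpretation:
- Study time up by 1 hour → predicted test score increases by 1.4193 points
- This is a linear approximation: the same per-unit change is assumed across the whole observed x range
- The slope describes association in these data, not necessarily a causal effect

The intercept β₀ = 48.9725 is the predicted test score when study time = 0.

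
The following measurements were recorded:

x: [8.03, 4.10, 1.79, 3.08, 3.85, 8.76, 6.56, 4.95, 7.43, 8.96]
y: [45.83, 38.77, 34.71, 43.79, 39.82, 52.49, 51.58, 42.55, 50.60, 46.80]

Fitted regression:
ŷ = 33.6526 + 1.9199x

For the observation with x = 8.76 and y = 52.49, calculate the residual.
Residual = 2.0191

The residual is the difference between the actual value and the predicted value:

Residual = y - ŷ

Step 1: Calculate predicted value
ŷ = 33.6526 + 1.9199 × 8.76
ŷ = 50.4709

Step 2: Calculate residual
Residual = 52.49 - 50.4709
Residual = 2.0191

The residual is positive, so the observed y = 52.49 sits above the regression line (the line underestimates it by 2.0191).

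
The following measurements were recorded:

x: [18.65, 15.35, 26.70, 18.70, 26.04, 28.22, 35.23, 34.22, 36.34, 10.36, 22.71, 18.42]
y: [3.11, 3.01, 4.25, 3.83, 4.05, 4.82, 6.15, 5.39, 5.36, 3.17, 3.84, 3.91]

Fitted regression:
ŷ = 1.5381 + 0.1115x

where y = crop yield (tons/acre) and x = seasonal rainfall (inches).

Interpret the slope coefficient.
For each additional inch of rainfall, predicted crop yield increases by approximately 0.1115 tons/acre.

The slope β₁ = 0.1115 gives the rate at which the fitted crop yield changes with rainfall.

Interpretation:
- Rainfall up by 1 inch → predicted crop yield increases by 0.1115 tons/acre
- The effect is assumed constant over the observed range of x (linearity)

The intercept β₀ = 1.5381 is the predicted crop yield when rainfall = 0; since the smallest observed x is 10.36, this is an extrapolation and mainly anchors the line.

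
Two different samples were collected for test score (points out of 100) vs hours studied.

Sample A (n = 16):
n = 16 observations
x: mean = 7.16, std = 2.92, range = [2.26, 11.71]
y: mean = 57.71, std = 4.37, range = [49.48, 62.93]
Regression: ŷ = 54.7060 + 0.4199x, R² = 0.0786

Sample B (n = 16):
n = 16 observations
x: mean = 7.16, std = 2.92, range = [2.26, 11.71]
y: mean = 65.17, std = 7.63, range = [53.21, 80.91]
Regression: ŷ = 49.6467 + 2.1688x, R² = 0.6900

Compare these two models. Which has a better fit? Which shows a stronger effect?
Model B has the better fit (R² = 0.6900 vs 0.0786). Model B shows the stronger effect (|β₁| = 2.1688 vs 0.4199).

Model Comparison:

Which explains more variance? (R²)
- Model A: R² = 0.0786 → 7.86% of variance in test score explained
- Model B: R² = 0.6900 → 69.00% of variance in test score explained
- 0.6900 > 0.0786 → Model B has the better fit

Strength of effect — compare |β₁|:
- Model A: β₁ = 0.4199 → predicted test score rises 0.4199 points per additional hour of study time
- Model B: β₁ = 2.1688 → predicted test score rises 2.1688 points per additional hour of study time
- |0.4199| < |2.1688| → Model B shows the stronger marginal effect

Note: A steeper slope doesn't make a better model if the scatter around the line is large.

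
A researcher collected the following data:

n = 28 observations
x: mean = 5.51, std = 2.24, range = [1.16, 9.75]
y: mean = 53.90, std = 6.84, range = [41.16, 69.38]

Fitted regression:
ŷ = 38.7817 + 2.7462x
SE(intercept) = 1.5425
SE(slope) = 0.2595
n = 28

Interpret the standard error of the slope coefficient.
The slope 2.7462 is pinned down to within about ±0.2595 (one SE) by these data — relative uncertainty 9.4%, i.e. precise.

SE(β̂₁) = 0.2595 says: if we drew many samples of n = 28 from the same population and refit each time, the fitted slopes would scatter with a standard deviation of roughly 0.2595 around the true β₁.

Relative precision:
- SE / |β̂₁| = 0.2595 / 2.7462 = 9.4%
- Rule of thumb (under 20%: precise; 20% to under 50%: moderately precise; 50% or more: imprecise) → precise

Link to interval estimation: a confidence interval for β₁ is β̂₁ ± t* × 0.2595, so SE sets the half-width per unit of t*.

What drives SE(β̂₁): more residual scatter → larger SE; wider spread of x values → smaller SE; larger n (here n = 28) → smaller SE.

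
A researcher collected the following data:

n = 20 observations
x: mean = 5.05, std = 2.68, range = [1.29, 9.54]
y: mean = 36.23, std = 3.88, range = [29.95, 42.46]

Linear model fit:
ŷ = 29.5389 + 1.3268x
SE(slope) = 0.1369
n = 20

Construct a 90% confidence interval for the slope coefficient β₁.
The 90% CI for β₁ is (1.0894, 1.5642)

Confidence interval for the slope:

The 90% CI for β₁ is: β̂₁ ± t*(α/2, n-2) × SE(β̂₁)

Step 1: Find critical t-value
- Confidence level = 0.9
- Degrees of freedom = n - 2 = 20 - 2 = 18
- t*(α/2, 18) = 1.7341

Step 2: Calculate margin of error
Margin = 1.7341 × 0.1369 = 0.2374

Step 3: Construct interval
CI = 1.3268 ± 0.2374
CI = (1.0894, 1.5642)

Interpretation: We are 90% confident that the true slope β₁ lies between 1.0894 and 1.5642.
Since 0 is outside the interval, a two-sided test at α = 0.10 would reject H₀: β₁ = 0.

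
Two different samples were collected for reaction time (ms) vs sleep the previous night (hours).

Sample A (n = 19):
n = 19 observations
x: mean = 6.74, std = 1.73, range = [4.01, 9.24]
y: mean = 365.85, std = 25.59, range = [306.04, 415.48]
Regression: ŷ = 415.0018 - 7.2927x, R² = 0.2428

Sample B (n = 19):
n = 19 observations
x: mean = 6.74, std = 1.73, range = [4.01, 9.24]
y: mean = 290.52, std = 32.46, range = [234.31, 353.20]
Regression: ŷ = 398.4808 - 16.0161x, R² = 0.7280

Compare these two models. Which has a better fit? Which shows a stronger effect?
Model B has the better fit (R² = 0.7280 vs 0.2428). Model B shows the stronger effect (|β₁| = 16.0161 vs 7.2927).

Model Comparison:

Goodness of fit (R²):
- Model A: R² = 0.2428 → 24.28% of variance in reaction time explained
- Model B: R² = 0.7280 → 72.80% of variance in reaction time explained
- 0.7280 > 0.2428 → Model B has the better fit

Which has the larger per-hour effect? (|β₁|)
- Model A: β₁ = -7.2927 → predicted reaction time falls 7.2927 ms per additional hour of sleep
- Model B: β₁ = -16.0161 → predicted reaction time falls 16.0161 ms per additional hour of sleep
- |-7.2927| < |-16.0161| → Model B shows the stronger marginal effect

Note: A better fit (higher R²) doesn't necessarily mean a more important relationship.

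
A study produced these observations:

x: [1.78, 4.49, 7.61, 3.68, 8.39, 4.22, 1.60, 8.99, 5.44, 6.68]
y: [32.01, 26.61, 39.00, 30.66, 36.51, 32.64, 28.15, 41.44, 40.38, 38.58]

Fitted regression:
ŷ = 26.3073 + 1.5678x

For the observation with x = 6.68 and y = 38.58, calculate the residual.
Residual = 1.7998

The residual is the difference between the actual value and the predicted value:

Residual = y - ŷ

Step 1: Calculate predicted value
ŷ = 26.3073 + 1.5678 × 6.68
ŷ = 36.7802

Step 2: Calculate residual
Residual = 38.58 - 36.7802
Residual = 1.7998

Sign check: y > ŷ, so the point is above the line and the fit underestimates here.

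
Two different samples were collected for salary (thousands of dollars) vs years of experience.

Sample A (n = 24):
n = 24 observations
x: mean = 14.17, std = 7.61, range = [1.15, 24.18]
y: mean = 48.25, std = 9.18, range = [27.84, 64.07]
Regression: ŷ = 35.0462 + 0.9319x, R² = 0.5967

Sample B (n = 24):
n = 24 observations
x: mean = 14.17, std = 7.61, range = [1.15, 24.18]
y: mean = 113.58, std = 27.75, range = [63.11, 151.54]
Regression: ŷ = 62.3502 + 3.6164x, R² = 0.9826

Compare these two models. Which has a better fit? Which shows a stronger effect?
Model B has the better fit (R² = 0.9826 vs 0.5967). Model B shows the stronger effect (|β₁| = 3.6164 vs 0.9319).

Model Comparison:

Goodness of fit (R²):
- Model A: R² = 0.5967 → 59.67% of variance in salary explained
- Model B: R² = 0.9826 → 98.26% of variance in salary explained
- 0.9826 > 0.5967 → Model B has the better fit

Strength of effect — compare |β₁|:
- Model A: β₁ = 0.9319 → predicted salary rises 0.9319 thousand dollars per additional year of experience
- Model B: β₁ = 3.6164 → predicted salary rises 3.6164 thousand dollars per additional year of experience
- |0.9319| < |3.6164| → Model B shows the stronger marginal effect

Notes:
- The two samples could reflect different populations, time periods, or measurement quality.
- R² measures how tightly points cluster around the line; β₁ measures how steep the line is — they answer different questions.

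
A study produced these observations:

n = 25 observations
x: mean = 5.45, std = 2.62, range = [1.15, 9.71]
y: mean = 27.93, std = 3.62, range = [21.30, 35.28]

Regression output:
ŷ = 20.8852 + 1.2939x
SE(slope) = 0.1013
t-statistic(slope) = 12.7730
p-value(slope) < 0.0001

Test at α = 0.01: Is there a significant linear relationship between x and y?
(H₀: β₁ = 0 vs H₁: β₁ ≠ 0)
p-value < 0.0001 < α = 0.01, so we reject H₀. The relationship is significant.

Hypothesis test for the slope coefficient:

H₀: β₁ = 0 (no linear relationship)
H₁: β₁ ≠ 0 (linear relationship exists)

Test statistic: t = β̂₁ / SE(β̂₁) = 1.2939 / 0.1013 = 12.7730

p < 0.0001: how often a slope estimate this far from 0 (in SE units) would arise by chance if β₁ were truly 0.

Decision rule: reject H₀ if p-value < α.
p-value < 0.0001 < α = 0.01 → reject H₀.

There is sufficient evidence at the 1% significance level to conclude that a linear relationship exists between x and y.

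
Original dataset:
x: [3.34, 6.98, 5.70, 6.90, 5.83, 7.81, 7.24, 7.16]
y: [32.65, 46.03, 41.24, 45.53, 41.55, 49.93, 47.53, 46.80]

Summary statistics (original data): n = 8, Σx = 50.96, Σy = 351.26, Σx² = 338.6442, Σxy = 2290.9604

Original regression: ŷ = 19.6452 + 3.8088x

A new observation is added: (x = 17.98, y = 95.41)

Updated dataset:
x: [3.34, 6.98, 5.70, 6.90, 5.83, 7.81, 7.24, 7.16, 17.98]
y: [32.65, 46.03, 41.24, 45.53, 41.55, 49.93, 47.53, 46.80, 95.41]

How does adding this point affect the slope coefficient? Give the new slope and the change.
The slope changes from 3.8088 to 4.3703 (change of +0.5615, or +14.7%).

The new point has HIGH LEVERAGE: x = 17.98 is far from the original mean x̄ = 50.96/8 ≈ 6.37 (original range [3.34, 7.81]).

Step 1: Update the sums with the new point (n goes from 8 to 9)
Σx  = 50.96 + 17.98 = 68.94
Σy  = 351.26 + 95.41 = 446.67
Σx² = 338.6442 + 17.98² = 338.6442 + 323.2804 = 661.9246
Σxy = 2290.9604 + 17.98×95.41 = 2290.9604 + 1715.4718 = 4006.4322

Step 2: Recompute the slope with b₁ = (nΣxy − ΣxΣy) / (nΣx² − (Σx)²)
Numerator   = 9×4006.4322 − 68.94×446.67 = 36057.8898 − 30793.4298 = 5264.4600
Denominator = 9×661.9246 − 68.94² = 5957.3214 − 4752.7236 = 1204.5978
b₁(new) = 5264.4600 / 1204.5978 = 4.3703

(Same formula on the original sums: (8×2290.9604 − 50.96×351.26) / (8×338.6442 − 50.96²) = 427.4736 / 112.2320 = 3.8088, matching the given fit.)

Step 3: Change in slope
Δβ₁ = 4.3703 − 3.8088 = +0.5615
Relative change = +0.5615 / 3.8088 × 100% = +14.7%
→ the slope increases when the point is added.

Because the point sits above the extension of the original line at a high-leverage x, it tilts the fit up.
In practice: investigate whether it comes from the same population as the rest of the sample.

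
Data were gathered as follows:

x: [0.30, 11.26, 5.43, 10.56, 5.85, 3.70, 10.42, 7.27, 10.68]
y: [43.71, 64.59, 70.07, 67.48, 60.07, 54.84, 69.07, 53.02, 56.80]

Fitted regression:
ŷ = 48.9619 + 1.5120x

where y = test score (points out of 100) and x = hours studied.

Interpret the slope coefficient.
An increase of one hour in study time is associated with a 1.5120 points increase in predicted test score.

β₁ = 1.5120 is the change in predicted test score (points) per additional hour of study time.

Interpretation:
- Study time up by 1 hour → predicted test score increases by 1.5120 points
- The effect is assumed constant over the observed range of x (linearity)
- The sign (+) gives the direction; the magnitude 1.5120 gives the size of the effect per hour

(β₀ = 48.9619 is the fitted value at x = 0 and is not part of the slope interpretation.)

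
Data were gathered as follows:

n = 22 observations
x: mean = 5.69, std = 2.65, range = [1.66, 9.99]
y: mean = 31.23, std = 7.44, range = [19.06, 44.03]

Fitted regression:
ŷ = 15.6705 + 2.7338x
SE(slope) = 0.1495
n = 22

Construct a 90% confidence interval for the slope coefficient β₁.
The 90% CI for β₁ is (2.4760, 2.9916)

Confidence interval for the slope:

The 90% CI for β₁ is: β̂₁ ± t*(α/2, n-2) × SE(β̂₁)

Step 1: Find critical t-value
- Confidence level = 0.9
- Degrees of freedom = n - 2 = 22 - 2 = 20
- t*(α/2, 20) = 1.7247

Step 2: Calculate margin of error
Margin = 1.7247 × 0.1495 = 0.2578

Step 3: Construct interval
CI = 2.7338 ± 0.2578
CI = (2.4760, 2.9916)

Interpretation: intervals built this way capture the true β₁ in 90% of repeated samples; here the plausible range for the per-unit effect of x on y is 2.4760 to 2.9916.
Since 0 is outside the interval, a two-sided test at α = 0.10 would reject H₀: β₁ = 0.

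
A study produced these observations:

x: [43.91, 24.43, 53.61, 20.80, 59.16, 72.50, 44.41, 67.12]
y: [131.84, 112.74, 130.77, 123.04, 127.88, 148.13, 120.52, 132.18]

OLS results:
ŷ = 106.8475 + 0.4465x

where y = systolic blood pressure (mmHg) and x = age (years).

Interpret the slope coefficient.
An increase of one year in age is associated with a 0.4465 mmHg increase in predicted blood pressure.

The slope β₁ = 0.4465 gives the rate at which the fitted blood pressure changes with age.

Interpretation:
- Age up by 1 year → predicted blood pressure increases by 0.4465 mmHg
- The effect is assumed constant over the observed range of x (linearity)

(β₀ = 106.8475 is the fitted value at x = 0 and is not part of the slope interpretation.)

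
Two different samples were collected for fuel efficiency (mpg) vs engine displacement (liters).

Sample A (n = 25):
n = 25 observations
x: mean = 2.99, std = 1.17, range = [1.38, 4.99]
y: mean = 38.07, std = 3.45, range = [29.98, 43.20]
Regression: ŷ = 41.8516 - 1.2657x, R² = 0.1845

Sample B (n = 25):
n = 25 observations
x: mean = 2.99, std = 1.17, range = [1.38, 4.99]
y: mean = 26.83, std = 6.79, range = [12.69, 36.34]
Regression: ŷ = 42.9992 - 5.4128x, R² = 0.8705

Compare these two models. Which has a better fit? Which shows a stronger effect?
Model B has the better fit (R² = 0.8705 vs 0.1845). Model B shows the stronger effect (|β₁| = 5.4128 vs 1.2657).

Model Comparison:

Which explains more variance? (R²)
- Model A: R² = 0.1845 → 18.45% of variance in fuel efficiency explained
- Model B: R² = 0.8705 → 87.05% of variance in fuel efficiency explained
- 0.8705 > 0.1845 → Model B has the better fit

Which has the larger per-liter effect? (|β₁|)
- Model A: β₁ = -1.2657 → predicted fuel efficiency falls 1.2657 mpg per additional liter of engine displacement
- Model B: β₁ = -5.4128 → predicted fuel efficiency falls 5.4128 mpg per additional liter of engine displacement
- |-1.2657| < |-5.4128| → Model B shows the stronger marginal effect

Note: R² measures how tightly points cluster around the line; β₁ measures how steep the line is — they answer different questions.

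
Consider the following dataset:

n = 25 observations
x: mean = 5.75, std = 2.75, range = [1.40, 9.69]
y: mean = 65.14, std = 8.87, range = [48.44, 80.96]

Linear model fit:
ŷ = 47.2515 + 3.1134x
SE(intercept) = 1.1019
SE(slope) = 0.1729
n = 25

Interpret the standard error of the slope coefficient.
The slope 3.1134 is pinned down to within about ±0.1729 (one SE) by these data — relative uncertainty 5.6%, i.e. precise.

What SE measures:
- The standard error quantifies the sampling variability of the coefficient estimate
- It is the estimated standard deviation of β̂₁ across hypothetical repeated samples of the same size
- Smaller SE → more precise estimate

Relative precision:
- SE / |β̂₁| = 0.1729 / 3.1134 = 5.6%
- Rule of thumb (under 20%: precise; 20% to under 50%: moderately precise; 50% or more: imprecise) → precise

Link to the t-test: t = β̂₁ / SE(β̂₁) = 3.1134 / 0.1729 = 18.0069, the statistic for H₀: β₁ = 0.

What drives SE(β̂₁): more residual scatter → larger SE.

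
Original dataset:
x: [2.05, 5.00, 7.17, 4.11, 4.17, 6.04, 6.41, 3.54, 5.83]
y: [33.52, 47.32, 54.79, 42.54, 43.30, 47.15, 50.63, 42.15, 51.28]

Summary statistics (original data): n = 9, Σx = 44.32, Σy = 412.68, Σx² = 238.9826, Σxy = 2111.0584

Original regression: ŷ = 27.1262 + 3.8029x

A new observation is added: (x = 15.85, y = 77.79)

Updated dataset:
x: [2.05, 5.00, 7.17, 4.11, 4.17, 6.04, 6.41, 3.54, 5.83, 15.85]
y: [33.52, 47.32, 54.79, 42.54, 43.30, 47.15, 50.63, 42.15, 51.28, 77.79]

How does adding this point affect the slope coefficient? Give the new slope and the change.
New slope β₁ = 3.0654 versus 3.8029 before: a change of -0.7375 (-19.4%).

The new point has HIGH LEVERAGE: x = 15.85 is far from the original mean x̄ = 44.32/9 ≈ 4.92 (original range [2.05, 7.17]).

Step 1: Update the sums with the new point (n goes from 9 to 10)
Σx  = 44.32 + 15.85 = 60.17
Σy  = 412.68 + 77.79 = 490.47
Σx² = 238.9826 + 15.85² = 238.9826 + 251.2225 = 490.2051
Σxy = 2111.0584 + 15.85×77.79 = 2111.0584 + 1232.9715 = 3344.0299

Step 2: Recompute the slope with b₁ = (nΣxy − ΣxΣy) / (nΣx² − (Σx)²)
Numerator   = 10×3344.0299 − 60.17×490.47 = 33440.2990 − 29511.5799 = 3928.7191
Denominator = 10×490.2051 − 60.17² = 4902.0510 − 3620.4289 = 1281.6221
b₁(new) = 3928.7191 / 1281.6221 = 3.0654

(Same formula on the original sums: (9×2111.0584 − 44.32×412.68) / (9×238.9826 − 44.32²) = 709.5480 / 186.5810 = 3.8029, matching the given fit.)

Step 3: Change in slope
Δβ₁ = 3.0654 − 3.8029 = -0.7375
Relative change = -0.7375 / 3.8029 × 100% = -19.4%
→ the slope decreases when the point is added.

Because the point sits below the extension of the original line at a high-leverage x, it tilts the fit down.
In practice: examine leverage (hᵢ) and Cook's distance rather than deleting it automatically; refit with and without it and report both if conclusions differ.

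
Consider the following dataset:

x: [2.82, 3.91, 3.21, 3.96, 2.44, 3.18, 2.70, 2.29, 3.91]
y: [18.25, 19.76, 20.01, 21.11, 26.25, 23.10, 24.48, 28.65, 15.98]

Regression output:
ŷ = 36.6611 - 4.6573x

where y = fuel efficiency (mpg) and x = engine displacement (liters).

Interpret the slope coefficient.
On average, fuel efficiency is about 4.6573 mpg lower for every extra liter of engine displacement.

The slope β₁ = -4.6573 gives the rate at which the fitted fuel efficiency changes with engine displacement.

Interpretation:
- Engine displacement up by 1 liter → predicted fuel efficiency decreases by 4.6573 mpg
- The effect is assumed constant over the observed range of x (linearity)
- The slope describes association in these data, not necessarily a causal effect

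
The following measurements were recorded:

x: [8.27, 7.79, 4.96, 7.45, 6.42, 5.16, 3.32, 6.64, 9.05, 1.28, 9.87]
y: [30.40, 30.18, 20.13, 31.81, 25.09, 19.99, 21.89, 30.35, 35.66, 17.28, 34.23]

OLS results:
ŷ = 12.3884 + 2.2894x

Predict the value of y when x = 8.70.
ŷ = 32.3062

x = 8.70 lies inside the observed range [1.28, 9.87], so the fitted equation applies directly:

ŷ = 12.3884 + 2.2894 × 8.70
ŷ = 12.3884 + 19.9178
ŷ = 32.3062

This is a point prediction; actual observations scatter around it by roughly the residual standard deviation.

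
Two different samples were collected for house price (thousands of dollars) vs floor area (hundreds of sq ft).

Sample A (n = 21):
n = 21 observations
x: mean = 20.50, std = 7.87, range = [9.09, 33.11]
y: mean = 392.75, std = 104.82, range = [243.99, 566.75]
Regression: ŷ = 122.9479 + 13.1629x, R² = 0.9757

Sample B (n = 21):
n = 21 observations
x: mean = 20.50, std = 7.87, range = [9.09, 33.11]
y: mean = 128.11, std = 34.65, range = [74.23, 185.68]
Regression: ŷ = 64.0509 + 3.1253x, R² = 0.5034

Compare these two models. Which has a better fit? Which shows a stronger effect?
Model A has the better fit (R² = 0.9757 vs 0.5034). Model A shows the stronger effect (|β₁| = 13.1629 vs 3.1253).

Model Comparison:

Goodness of fit (R²):
- Model A: R² = 0.9757 → 97.57% of variance in house price explained
- Model B: R² = 0.5034 → 50.34% of variance in house price explained
- 0.9757 > 0.5034 → Model A has the better fit

Effect size (slope magnitude):
- Model A: β₁ = 13.1629 → predicted house price rises 13.1629 thousand dollars per additional hundred sq ft of floor area
- Model B: β₁ = 3.1253 → predicted house price rises 3.1253 thousand dollars per additional hundred sq ft of floor area
- |13.1629| > |3.1253| → Model A shows the stronger marginal effect

Notes:
- A better fit (higher R²) doesn't necessarily mean a more important relationship.
- A steeper slope doesn't make a better model if the scatter around the line is large.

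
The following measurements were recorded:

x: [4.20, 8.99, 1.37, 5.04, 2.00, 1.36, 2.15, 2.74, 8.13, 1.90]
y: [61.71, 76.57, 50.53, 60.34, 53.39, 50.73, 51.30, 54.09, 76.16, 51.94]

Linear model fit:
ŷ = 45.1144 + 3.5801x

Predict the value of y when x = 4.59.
ŷ = 61.5471

Plug x = 4.59 into the fitted line:

ŷ = 45.1144 + 3.5801 × 4.59
ŷ = 45.1144 + 16.4327
ŷ = 61.5471

This is the fitted mean response at that x — an individual observation would come with a wider prediction interval.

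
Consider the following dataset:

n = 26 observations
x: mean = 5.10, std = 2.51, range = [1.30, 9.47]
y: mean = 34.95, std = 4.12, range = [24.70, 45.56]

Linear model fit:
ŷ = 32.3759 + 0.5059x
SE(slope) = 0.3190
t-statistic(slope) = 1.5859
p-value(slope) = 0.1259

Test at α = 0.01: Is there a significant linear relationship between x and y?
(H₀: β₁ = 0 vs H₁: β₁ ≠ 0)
Fail to reject H₀: p-value = 0.1259 ≥ α = 0.01. The linear relationship is not significant at the 1% level.

Hypothesis test for the slope coefficient:

H₀: β₁ = 0 (no linear relationship)
H₁: β₁ ≠ 0 (linear relationship exists)

Test statistic: t = β̂₁ / SE(β̂₁) = 0.5059 / 0.3190 = 1.5859

With df = 24, the two-sided p-value for |t| = 1.5859 is 0.1259.

Decision rule: reject H₀ if p-value < α.
p-value = 0.1259 ≥ α = 0.01 → fail to reject H₀.

There is not sufficient evidence at the 1% significance level to conclude that a linear relationship exists between x and y.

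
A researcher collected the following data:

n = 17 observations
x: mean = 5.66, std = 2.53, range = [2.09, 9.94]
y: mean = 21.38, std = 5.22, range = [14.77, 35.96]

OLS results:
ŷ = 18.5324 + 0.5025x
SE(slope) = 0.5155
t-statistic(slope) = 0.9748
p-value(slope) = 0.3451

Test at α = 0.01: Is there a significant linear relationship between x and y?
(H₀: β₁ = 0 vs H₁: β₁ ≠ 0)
Since p-value = 0.3451 ≥ α = 0.01, fail to reject H₀ — the slope is not significantly different from 0.

Hypothesis test for the slope coefficient:

H₀: β₁ = 0 (no linear relationship)
H₁: β₁ ≠ 0 (linear relationship exists)

Test statistic: t = β̂₁ / SE(β̂₁) = 0.5025 / 0.5155 = 0.9748

The p-value (0.3451) is the probability, under H₀, of a t-statistic at least as extreme as |t| = 0.9748 (two-sided, df = n − 2 = 15).

Decision rule: reject H₀ if p-value < α.
p-value = 0.3451 ≥ α = 0.01 → fail to reject H₀.

Conclusion: the linear association between x and y is not significant at the 1% level.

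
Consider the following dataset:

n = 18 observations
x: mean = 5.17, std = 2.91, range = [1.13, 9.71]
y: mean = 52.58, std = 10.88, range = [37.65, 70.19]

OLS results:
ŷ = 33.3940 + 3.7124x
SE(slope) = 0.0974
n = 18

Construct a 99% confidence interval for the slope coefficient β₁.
The 99% CI for β₁ is (3.4279, 3.9969)

Confidence interval for the slope:

The 99% CI for β₁ is: β̂₁ ± t*(α/2, n-2) × SE(β̂₁)

Step 1: Find critical t-value
- Confidence level = 0.99
- Degrees of freedom = n - 2 = 18 - 2 = 16
- t*(α/2, 16) = 2.9208

Step 2: Calculate margin of error
Margin = 2.9208 × 0.0974 = 0.2845

Step 3: Construct interval
CI = 3.7124 ± 0.2845
CI = (3.4279, 3.9969)

Interpretation: We are 99% confident that the true slope β₁ lies between 3.4279 and 3.9969.
The interval does not include 0, suggesting a significant linear relationship.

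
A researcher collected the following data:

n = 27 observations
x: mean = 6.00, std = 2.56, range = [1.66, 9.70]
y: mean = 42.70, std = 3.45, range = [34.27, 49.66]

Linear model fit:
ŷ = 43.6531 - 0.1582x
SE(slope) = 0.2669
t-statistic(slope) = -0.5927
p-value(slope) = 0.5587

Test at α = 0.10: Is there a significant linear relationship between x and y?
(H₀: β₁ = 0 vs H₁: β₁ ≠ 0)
Since p-value = 0.5587 ≥ α = 0.10, fail to reject H₀ — the slope is not significantly different from 0.

Hypothesis test for the slope coefficient:

H₀: β₁ = 0 (no linear relationship)
H₁: β₁ ≠ 0 (linear relationship exists)

Test statistic: t = β̂₁ / SE(β̂₁) = -0.1582 / 0.2669 = -0.5927

With df = 25, the two-sided p-value for |t| = 0.5927 is 0.5587.

Decision rule: reject H₀ if p-value < α.
p-value = 0.5587 ≥ α = 0.10 → fail to reject H₀.

At α = 0.10 the data do not provide convincing evidence of a nonzero slope.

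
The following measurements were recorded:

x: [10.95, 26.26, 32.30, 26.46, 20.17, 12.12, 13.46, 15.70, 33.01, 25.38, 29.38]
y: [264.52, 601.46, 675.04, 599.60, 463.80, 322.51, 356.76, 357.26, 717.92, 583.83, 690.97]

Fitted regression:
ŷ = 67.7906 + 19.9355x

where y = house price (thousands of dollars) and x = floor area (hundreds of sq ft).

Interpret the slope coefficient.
For each additional hundred sq ft of floor area, predicted house price increases by approximately 19.9355 thousand dollars.

β₁ = 19.9355 is the change in predicted house price (thousand dollars) per additional hundred sq ft of floor area.

Interpretation:
- Floor area up by 1 hundred sq ft → predicted house price increases by 19.9355 thousand dollars
- The effect is assumed constant over the observed range of x (linearity)

The intercept β₀ = 67.7906 is the predicted house price when floor area = 0; since the smallest observed x is 10.95, this is an extrapolation and mainly anchors the line.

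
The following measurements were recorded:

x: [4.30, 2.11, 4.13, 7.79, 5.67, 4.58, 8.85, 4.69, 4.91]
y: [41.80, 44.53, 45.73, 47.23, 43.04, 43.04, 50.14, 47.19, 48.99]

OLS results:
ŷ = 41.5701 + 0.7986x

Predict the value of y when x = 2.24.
ŷ = 43.3590

To predict y for x = 2.24, substitute into the regression equation:

ŷ = 41.5701 + 0.7986 × 2.24
ŷ = 41.5701 + 1.7889
ŷ = 43.3590

This is the fitted mean response at that x — an individual observation would come with a wider prediction interval.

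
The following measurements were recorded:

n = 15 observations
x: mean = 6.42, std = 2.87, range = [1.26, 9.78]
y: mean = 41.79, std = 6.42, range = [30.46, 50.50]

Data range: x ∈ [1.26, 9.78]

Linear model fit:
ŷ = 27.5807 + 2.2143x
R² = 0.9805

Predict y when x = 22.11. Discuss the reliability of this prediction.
ŷ = 76.5389 (extrapolation — x = 22.11 lies outside [1.26, 9.78], so reliability is low).

Prediction calculation:
ŷ = 27.5807 + 2.2143 × 22.11
ŷ = 76.5389

Reliability:
- Data range: x ∈ [1.26, 9.78]
- Prediction point: x = 22.11 is 12.33 units above the observed range → this is EXTRAPOLATION, not interpolation

Why that matters here:
- R² describes fit only over the sampled x values; it says nothing about behaviour beyond them
- Real relationships often flatten, saturate, or turn nonlinear at extremes

A defensible statement: 'if the linear trend continued to x = 22.11, y would be about 76.5389' — the premise is untested.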